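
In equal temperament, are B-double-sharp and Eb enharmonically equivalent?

B## is pitch class 1; Eb is pitch class 3.
The pitch classes differ (1 vs. 3), so they are not enharmonic equivalents.

No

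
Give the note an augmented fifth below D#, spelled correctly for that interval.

G

A fifth below D lands on the letter G.
An augmented fifth spans 8 semitones, so D# moves to pitch class 7. On the letter G that is G.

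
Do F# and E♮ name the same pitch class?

F# is pitch class 6; E is pitch class 4.
The pitch classes differ (6 vs. 4), so they are not enharmonic equivalents.

No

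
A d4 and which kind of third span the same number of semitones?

major

A diminished fourth spans 4 semitones.
A third spanning 4 semitones is major (the major third is 4).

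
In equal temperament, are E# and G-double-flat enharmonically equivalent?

Yes

E# is pitch class 5; Gbb is pitch class 5.
All spellings map to pitch class 5, so they are enharmonically equivalent.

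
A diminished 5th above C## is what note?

C up a perfect fifth is G, so the target letter is G.
From C##, a diminished fifth is 6 semitones up: G#.

G#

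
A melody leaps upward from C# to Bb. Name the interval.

The letter names run C→B, a span of 6 letter steps, so the interval is some kind of seventh.
C# to Bb is 9 semitones. A major seventh is 11, so 9 makes it diminished.

diminished seventh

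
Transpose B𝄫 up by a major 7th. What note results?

B up a major seventh is A#, so the target letter is A.
From Bbb, a major seventh is 11 semitones up: Ab.

Ab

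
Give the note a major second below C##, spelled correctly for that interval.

B#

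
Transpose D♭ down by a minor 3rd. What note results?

A third below D lands on the letter B.
A minor third spans 3 semitones, so Db moves to pitch class 10. On the letter B that is Bb.

Bb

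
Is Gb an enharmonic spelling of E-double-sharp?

Yes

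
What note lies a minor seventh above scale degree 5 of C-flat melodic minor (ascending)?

Fb

Scale degree 5 of Cb melodic minor (ascending) is Gb.
A minor seventh (10 semitones) above Gb lands on the letter F, giving Fb.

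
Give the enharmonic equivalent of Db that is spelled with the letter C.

Db is pitch class 1. The letter C alone is pitch class 0.
To reach pitch class 1 from C requires an offset of +1 semitone, i.e. sharp: C#.

C#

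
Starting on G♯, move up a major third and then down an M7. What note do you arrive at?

A major third up from G# is B# (letter B, 4 semitones up).
A major seventh down from B# is C# (letter C, 11 semitones down).

C#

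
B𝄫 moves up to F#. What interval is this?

The letter names run B→F, a span of 4 letter steps, so the interval is some kind of fifth.
Bbb to F# is 9 semitones. A perfect fifth is 7, so 9 makes it doubly augmented.

doubly augmented fifth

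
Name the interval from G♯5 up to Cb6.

doubly diminished fourth

Counting letters G–A–B–C gives a fourth.
G#→Cb = 3 semitones, 2 narrower than the perfect fourth (5), so doubly diminished.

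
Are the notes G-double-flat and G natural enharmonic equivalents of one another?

No

Gbb is pitch class 5; G is pitch class 7.
The pitch classes differ (5 vs. 7), so they are not enharmonic equivalents.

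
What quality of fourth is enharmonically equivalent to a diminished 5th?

augmented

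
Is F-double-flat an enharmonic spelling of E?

No

Two spellings are enharmonically equivalent only if they share a pitch class.
Here Fbb → 3, E → 4; 3 ≠ 4, so they are not.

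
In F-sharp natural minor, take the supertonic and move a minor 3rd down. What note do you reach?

The supertonic of F# natural minor is G#.
A minor third (3 semitones) below G# lands on the letter E, giving E#.

E#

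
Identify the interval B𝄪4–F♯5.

The letter names run B→F, a span of 4 letter steps, so the interval is some kind of fifth.
B## to F# is 5 semitones. A perfect fifth is 7, so 5 makes it doubly diminished.

doubly diminished fifth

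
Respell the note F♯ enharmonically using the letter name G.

Plain G sits 1 semitone above F#, so on the letter G the same pitch needs a flat: Gb.

Gb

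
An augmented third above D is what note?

F##

A third above D lands on the letter F.
An augmented third spans 5 semitones, so D moves to pitch class 7. On the letter F that is F##.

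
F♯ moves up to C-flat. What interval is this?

doubly diminished fifth

The letter names run F→C, a span of 4 letter steps, so the interval is some kind of fifth.
F# to Cb is 5 semitones. A perfect fifth is 7, so 5 makes it doubly diminished.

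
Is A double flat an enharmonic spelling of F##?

Abb is pitch class 7; F## is pitch class 7.
All spellings map to pitch class 7, so they are enharmonically equivalent.

Yes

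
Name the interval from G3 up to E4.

The letter names run G→E, a span of 5 letter steps, so the interval is some kind of sixth.
G to E is 9 semitones. A major sixth is 9, so 9 makes it major.

major sixth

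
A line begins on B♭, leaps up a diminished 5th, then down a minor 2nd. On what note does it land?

Eb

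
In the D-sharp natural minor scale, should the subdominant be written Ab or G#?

G#

Each scale degree takes a distinct letter name. Degree 4 of a scale on D must use the letter G.
G# and Ab are enharmonically the same pitch, but only G# uses the letter G, so it is the correct spelling here.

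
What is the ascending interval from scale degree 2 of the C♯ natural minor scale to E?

minor second

Scale degree 2 of C# natural minor is D#.
D# up to E: letters D→E make it a second; 1 semitone makes it minor.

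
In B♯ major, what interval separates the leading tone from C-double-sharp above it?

minor third

The leading tone of B# major is A##.
A## up to C##: letters A→C make it a third; 3 semitones makes it minor.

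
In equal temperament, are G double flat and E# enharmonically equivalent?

Yes

Gbb is pitch class 5; E# is pitch class 5.
All spellings map to pitch class 5, so they are enharmonically equivalent.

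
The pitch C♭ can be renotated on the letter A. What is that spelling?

A##

Plain A sits 2 semitones below Cb, so on the letter A the same pitch needs a double sharp: A##.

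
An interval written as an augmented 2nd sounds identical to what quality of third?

minor

An augmented second spans 3 semitones.
A third spanning 3 semitones is minor (the major third is 4).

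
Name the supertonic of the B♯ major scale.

C##

The B# major scale runs B# C## D## E# F## G## A##.
Degree 2 is C##.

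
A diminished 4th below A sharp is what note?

E##

A down a perfect fourth is E, so the target letter is E.
From A#, a diminished fourth is 4 semitones down: E##.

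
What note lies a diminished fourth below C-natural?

G#

C down a perfect fourth is G, so the target letter is G.
From C, a diminished fourth is 4 semitones down: G#.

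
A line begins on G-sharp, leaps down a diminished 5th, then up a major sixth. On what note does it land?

A##

A diminished fifth down from G# is C## (letter C, 6 semitones down).
A major sixth up from C## is A## (letter A, 9 semitones up).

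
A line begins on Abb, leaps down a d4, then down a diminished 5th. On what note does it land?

A

A diminished fourth down from Abb is Eb (letter E, 4 semitones down).
A diminished fifth down from Eb is A (letter A, 6 semitones down).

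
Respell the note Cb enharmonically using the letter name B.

B

Cb is pitch class 11. The letter B alone is pitch class 11.
Pitch class 11 on B needs no accidental: B.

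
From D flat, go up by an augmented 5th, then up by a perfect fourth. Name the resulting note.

An augmented fifth up from Db is A (letter A, 8 semitones up).
A perfect fourth up from A is D (letter D, 5 semitones up).

D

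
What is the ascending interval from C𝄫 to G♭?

augmented fifth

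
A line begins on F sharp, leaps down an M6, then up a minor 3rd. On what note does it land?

C

A major sixth down from F# is A (letter A, 9 semitones down).
A minor third up from A is C (letter C, 3 semitones up).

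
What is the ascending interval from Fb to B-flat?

augmented fourth

Counting letters F–G–A–B gives a fourth.
Fb→Bb = 6 semitones, 1 wider than the perfect fourth (5), so augmented.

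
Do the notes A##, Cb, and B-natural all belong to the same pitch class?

Yes

A## = pitch class 11 and Cb = pitch class 11 and B = pitch class 11 — the same pitch class, so they are enharmonic equivalents.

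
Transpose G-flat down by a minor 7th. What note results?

Ab

G down a major seventh is Ab, so the target letter is A.
From Gb, a minor seventh is 10 semitones down: Ab.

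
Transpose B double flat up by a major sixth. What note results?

Gb

A sixth above B lands on the letter G.
A major sixth spans 9 semitones, so Bbb moves to pitch class 6. On the letter G that is Gb.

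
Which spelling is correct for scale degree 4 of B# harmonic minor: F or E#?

E#

Each scale degree takes a distinct letter name. Degree 4 of a scale on B must use the letter E.
E# and F are enharmonically the same pitch, but only E# uses the letter E, so it is the correct spelling here.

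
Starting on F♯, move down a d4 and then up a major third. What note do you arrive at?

E##

A diminished fourth down from F# is C## (letter C, 4 semitones down).
A major third up from C## is E## (letter E, 4 semitones up).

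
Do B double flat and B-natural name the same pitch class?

No

Two spellings are enharmonically equivalent only if they share a pitch class.
Here Bbb → 9, B → 11; 9 ≠ 11, so they are not.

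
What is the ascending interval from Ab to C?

major third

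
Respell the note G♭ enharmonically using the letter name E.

Plain E sits 2 semitones below Gb, so on the letter E the same pitch needs a double sharp: E##.

E##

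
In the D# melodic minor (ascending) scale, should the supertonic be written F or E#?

Each scale degree takes a distinct letter name. Degree 2 of a scale on D must use the letter E.
E# and F are enharmonically the same pitch, but only E# uses the letter E, so it is the correct spelling here.

E#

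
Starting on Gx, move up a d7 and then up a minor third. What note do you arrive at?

A diminished seventh up from G## is F# (letter F, 9 semitones up).
A minor third up from F# is A (letter A, 3 semitones up).

A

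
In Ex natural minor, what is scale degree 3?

Degree 3 takes the letter 2 steps above E, which is G.
In natural minor, degree 3 sits 3 semitones above the tonic. E## + 3 semitones is pitch class 9, spelled on G as G##.

G##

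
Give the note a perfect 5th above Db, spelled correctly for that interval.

Ab

D up a perfect fifth is A, so the target letter is A.
From Db, a perfect fifth is 7 semitones up: Ab.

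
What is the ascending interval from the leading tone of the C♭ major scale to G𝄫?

The leading tone of Cb major is Bb.
Bb up to Gbb: letters B→G make it a sixth; 7 semitones makes it diminished.

diminished sixth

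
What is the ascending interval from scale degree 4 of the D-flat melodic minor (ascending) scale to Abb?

Scale degree 4 of Db melodic minor (ascending) is Gb.
Gb up to Abb: letters G→A make it a second; 1 semitone makes it minor.

minor second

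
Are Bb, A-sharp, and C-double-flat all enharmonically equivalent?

Yes

Bb is pitch class 10; A# is pitch class 10; Cbb is pitch class 10.
All spellings map to pitch class 10, so they are enharmonically equivalent.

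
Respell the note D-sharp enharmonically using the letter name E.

D# is pitch class 3. The letter E alone is pitch class 4.
To reach pitch class 3 from E requires an offset of -1 semitone, i.e. flat: Eb.

Eb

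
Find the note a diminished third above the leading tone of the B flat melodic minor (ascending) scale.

The leading tone of Bb melodic minor (ascending) is A.
A diminished third (2 semitones) above A lands on the letter C, giving Cb.

Cb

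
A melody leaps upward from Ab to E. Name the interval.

Counting letters A–B–C–D–E gives a fifth.
Ab→E = 8 semitones, 1 wider than the perfect fifth (7), so augmented.

augmented fifth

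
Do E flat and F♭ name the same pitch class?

No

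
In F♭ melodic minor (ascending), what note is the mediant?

Abb

The Fb melodic minor (ascending) scale runs Fb Gb Abb Bbb Cb Db Eb.
Degree 3 is Abb.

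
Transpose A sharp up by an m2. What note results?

B

A up a major second is B, so the target letter is B.
From A#, a minor second is 1 semitone up: B.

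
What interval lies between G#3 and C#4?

Counting letters G–A–B–C gives a fourth.
G#→C# = 5 semitones, exactly the perfect fourth.

perfect fourth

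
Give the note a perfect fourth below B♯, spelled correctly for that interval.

F##

A fourth below B lands on the letter F.
A perfect fourth spans 5 semitones, so B# moves to pitch class 7. On the letter F that is F##.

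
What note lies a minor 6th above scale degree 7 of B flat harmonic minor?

F

Scale degree 7 of Bb harmonic minor is A.
A minor sixth (8 semitones) above A lands on the letter F, giving F.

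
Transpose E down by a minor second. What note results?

A second below E lands on the letter D.
A minor second spans 1 semitone, so E moves to pitch class 3. On the letter D that is D#.

D#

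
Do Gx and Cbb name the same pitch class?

No

Two spellings are enharmonically equivalent only if they share a pitch class.
Here G## → 9, Cbb → 10; 9 ≠ 10, so they are not.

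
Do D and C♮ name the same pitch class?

No

D is pitch class 2; C is pitch class 0.
The pitch classes differ (2 vs. 0), so they are not enharmonic equivalents.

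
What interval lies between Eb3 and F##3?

doubly augmented second

Counting letters E–F gives a second.
Eb→F## = 4 semitones, 2 wider than the major second (2), so doubly augmented.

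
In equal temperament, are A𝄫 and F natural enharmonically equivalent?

No

Abb is pitch class 7; F is pitch class 5.
The pitch classes differ (7 vs. 5), so they are not enharmonic equivalents.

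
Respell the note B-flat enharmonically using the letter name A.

Plain A sits 1 semitone below Bb, so on the letter A the same pitch needs a sharp: A#.

A#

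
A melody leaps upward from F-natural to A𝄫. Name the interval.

diminished third

Counting letters F–G–A gives a third.
F→Abb = 2 semitones, 2 narrower than the major third (4), so diminished.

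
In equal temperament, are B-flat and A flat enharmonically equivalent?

Two spellings are enharmonically equivalent only if they share a pitch class.
Here Bb → 10, Ab → 8; 8 ≠ 10, so they are not.

No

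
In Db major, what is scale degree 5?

Degree 5 takes the letter 4 steps above D, which is A.
In major, degree 5 sits 7 semitones above the tonic. Db + 7 semitones is pitch class 8, spelled on A as Ab.

Ab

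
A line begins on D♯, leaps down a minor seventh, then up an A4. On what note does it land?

A minor seventh down from D# is E# (letter E, 10 semitones down).
An augmented fourth up from E# is A## (letter A, 6 semitones up).

A##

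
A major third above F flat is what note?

F up a major third is A, so the target letter is A.
From Fb, a major third is 4 semitones up: Ab.

Ab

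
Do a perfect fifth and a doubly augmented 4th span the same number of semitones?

Yes

A perfect fifth spans 7 semitones; a doubly augmented fourth spans 7.
They are enharmonically equivalent.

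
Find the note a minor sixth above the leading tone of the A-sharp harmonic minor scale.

The leading tone of A# harmonic minor is G##.
A minor sixth (8 semitones) above G## lands on the letter E, giving E#.

E#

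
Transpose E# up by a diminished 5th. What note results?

E up a perfect fifth is B, so the target letter is B.
From E#, a diminished fifth is 6 semitones up: B.

B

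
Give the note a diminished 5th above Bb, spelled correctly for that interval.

A fifth above B lands on the letter F.
A diminished fifth spans 6 semitones, so Bb moves to pitch class 4. On the letter F that is Fb.

Fb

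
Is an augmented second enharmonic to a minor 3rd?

Yes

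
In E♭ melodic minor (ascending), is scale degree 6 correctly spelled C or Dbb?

C

Each scale degree takes a distinct letter name. Degree 6 of a scale on E must use the letter C.
C and Dbb are enharmonically the same pitch, but only C uses the letter C, so it is the correct spelling here.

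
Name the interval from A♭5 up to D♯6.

doubly augmented fourth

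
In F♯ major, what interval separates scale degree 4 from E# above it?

Scale degree 4 of F# major is B.
B up to E#: letters B→E make it a fourth; 6 semitones makes it augmented.

augmented fourth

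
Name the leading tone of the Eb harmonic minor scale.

The Eb harmonic minor scale runs Eb F Gb Ab Bb Cb D.
Degree 7 is D.

D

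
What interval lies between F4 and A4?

major third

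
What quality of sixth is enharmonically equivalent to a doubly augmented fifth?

A doubly augmented fifth spans 9 semitones.
A sixth spanning 9 semitones is major (the major sixth is 9).

major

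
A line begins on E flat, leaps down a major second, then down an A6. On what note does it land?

Fbb

A major second down from Eb is Db (letter D, 2 semitones down).
An augmented sixth down from Db is Fbb (letter F, 10 semitones down).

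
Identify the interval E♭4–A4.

augmented fourth

The letter names run E→A, a span of 3 letter steps, so the interval is some kind of fourth.
Eb to A is 6 semitones. A perfect fourth is 5, so 6 makes it augmented.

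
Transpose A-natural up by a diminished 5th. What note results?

A up a perfect fifth is E, so the target letter is E.
From A, a diminished fifth is 6 semitones up: Eb.

Eb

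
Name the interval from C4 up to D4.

major second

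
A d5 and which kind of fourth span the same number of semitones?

augmented

A diminished fifth spans 6 semitones.
A fourth spanning 6 semitones is augmented (the perfect fourth is 5).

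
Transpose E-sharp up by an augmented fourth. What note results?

E up a perfect fourth is A, so the target letter is A.
From E#, an augmented fourth is 6 semitones up: A##.

A##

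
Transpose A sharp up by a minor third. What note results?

A up a major third is C#, so the target letter is C.
From A#, a minor third is 3 semitones up: C#.

C#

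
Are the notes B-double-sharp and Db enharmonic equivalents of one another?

B## is pitch class 1; Db is pitch class 1.
All spellings map to pitch class 1, so they are enharmonically equivalent.

Yes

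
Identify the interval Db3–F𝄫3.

Counting letters D–E–F gives a third.
Db→Fbb = 2 semitones, 2 narrower than the major third (4), so diminished.

diminished third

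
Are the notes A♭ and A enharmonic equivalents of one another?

Ab is pitch class 8; A is pitch class 9.
The pitch classes differ (8 vs. 9), so they are not enharmonic equivalents.

No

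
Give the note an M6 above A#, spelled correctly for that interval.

F##

A up a major sixth is F#, so the target letter is F.
From A#, a major sixth is 9 semitones up: F##.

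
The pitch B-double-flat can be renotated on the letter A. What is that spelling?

A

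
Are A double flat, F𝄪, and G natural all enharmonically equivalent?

Yes

Abb is pitch class 7; F## is pitch class 7; G is pitch class 7.
All spellings map to pitch class 7, so they are enharmonically equivalent.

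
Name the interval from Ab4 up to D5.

augmented fourth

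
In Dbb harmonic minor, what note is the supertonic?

Degree 2 takes the letter 1 step above D, which is E.
In harmonic minor, degree 2 sits 2 semitones above the tonic. Dbb + 2 semitones is pitch class 2, spelled on E as Ebb.

Ebb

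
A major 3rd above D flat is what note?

D up a major third is F#, so the target letter is F.
From Db, a major third is 4 semitones up: F.

F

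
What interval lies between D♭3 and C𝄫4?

The letter names run D→C, a span of 6 letter steps, so the interval is some kind of seventh.
Db to Cbb is 9 semitones. A major seventh is 11, so 9 makes it diminished.

diminished seventh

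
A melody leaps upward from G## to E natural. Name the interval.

diminished sixth

The letter names run G→E, a span of 5 letter steps, so the interval is some kind of sixth.
G## to E is 7 semitones. A major sixth is 9, so 7 makes it diminished.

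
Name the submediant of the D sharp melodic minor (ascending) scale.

B#

The D# melodic minor (ascending) scale runs D# E# F# G# A# B# C##.
Degree 6 is B#.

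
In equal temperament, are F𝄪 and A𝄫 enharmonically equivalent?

F## is pitch class 7; Abb is pitch class 7.
All spellings map to pitch class 7, so they are enharmonically equivalent.

Yes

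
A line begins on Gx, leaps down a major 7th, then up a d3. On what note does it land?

A major seventh down from G## is A# (letter A, 11 semitones down).
A diminished third up from A# is C (letter C, 2 semitones up).

C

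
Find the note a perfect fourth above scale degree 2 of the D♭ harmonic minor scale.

Scale degree 2 of Db harmonic minor is Eb.
A perfect fourth (5 semitones) above Eb lands on the letter A, giving Ab.

Ab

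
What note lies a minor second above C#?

A second above C lands on the letter D.
A minor second spans 1 semitone, so C# moves to pitch class 2. On the letter D that is D.

D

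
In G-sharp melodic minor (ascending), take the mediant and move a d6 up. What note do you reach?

Gb

The mediant of G# melodic minor (ascending) is B.
A diminished sixth (7 semitones) above B lands on the letter G, giving Gb.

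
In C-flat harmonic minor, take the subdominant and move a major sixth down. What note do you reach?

Abb

The subdominant of Cb harmonic minor is Fb.
A major sixth (9 semitones) below Fb lands on the letter A, giving Abb.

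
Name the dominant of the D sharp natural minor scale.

A#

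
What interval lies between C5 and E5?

major third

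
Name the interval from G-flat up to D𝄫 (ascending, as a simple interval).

Counting letters G–A–B–C–D gives a fifth.
Gb→Dbb = 6 semitones, 1 narrower than the perfect fifth (7), so diminished.

diminished fifth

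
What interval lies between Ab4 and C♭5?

minor third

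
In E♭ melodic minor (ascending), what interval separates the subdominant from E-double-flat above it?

diminished fifth

The subdominant of Eb melodic minor (ascending) is Ab.
Ab up to Ebb: letters A→E make it a fifth; 6 semitones makes it diminished.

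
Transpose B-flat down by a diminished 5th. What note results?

E

B down a perfect fifth is E, so the target letter is E.
From Bb, a diminished fifth is 6 semitones down: E.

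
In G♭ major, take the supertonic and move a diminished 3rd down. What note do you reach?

The supertonic of Gb major is Ab.
A diminished third (2 semitones) below Ab lands on the letter F, giving F#.

F#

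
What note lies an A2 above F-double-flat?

Gb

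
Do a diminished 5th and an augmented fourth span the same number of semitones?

Yes

A diminished fifth spans 6 semitones; an augmented fourth spans 6.
They are enharmonically equivalent.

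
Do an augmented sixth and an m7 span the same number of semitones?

Yes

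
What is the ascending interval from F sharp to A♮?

minor third

The letter names run F→A, a span of 2 letter steps, so the interval is some kind of third.
F# to A is 3 semitones. A major third is 4, so 3 makes it minor.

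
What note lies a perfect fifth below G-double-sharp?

G down a perfect fifth is C, so the target letter is C.
From G##, a perfect fifth is 7 semitones down: C##.

C##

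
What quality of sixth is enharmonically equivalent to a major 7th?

A major seventh spans 11 semitones.
A sixth spanning 11 semitones is doubly augmented (the major sixth is 9).

doubly augmented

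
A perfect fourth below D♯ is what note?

A fourth below D lands on the letter A.
A perfect fourth spans 5 semitones, so D# moves to pitch class 10. On the letter A that is A#.

A#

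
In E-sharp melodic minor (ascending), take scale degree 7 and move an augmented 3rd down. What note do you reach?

Scale degree 7 of E# melodic minor (ascending) is D##.
An augmented third (5 semitones) below D## lands on the letter B, giving B.

B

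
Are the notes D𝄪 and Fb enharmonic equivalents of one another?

Yes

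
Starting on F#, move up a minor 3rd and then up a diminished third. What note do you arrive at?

Cb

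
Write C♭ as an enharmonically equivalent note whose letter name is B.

Cb is pitch class 11. The letter B alone is pitch class 11.
Pitch class 11 on B needs no accidental: B.

B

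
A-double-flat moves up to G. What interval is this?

The letter names run A→G, a span of 6 letter steps, so the interval is some kind of seventh.
Abb to G is 12 semitones. A major seventh is 11, so 12 makes it augmented.

augmented seventh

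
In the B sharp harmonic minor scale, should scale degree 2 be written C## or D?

Each scale degree takes a distinct letter name. Degree 2 of a scale on B must use the letter C.
C## and D are enharmonically the same pitch, but only C## uses the letter C, so it is the correct spelling here.

C##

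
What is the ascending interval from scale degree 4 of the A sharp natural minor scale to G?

diminished fourth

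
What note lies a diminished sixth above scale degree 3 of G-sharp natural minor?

Scale degree 3 of G# natural minor is B.
A diminished sixth (7 semitones) above B lands on the letter G, giving Gb.

Gb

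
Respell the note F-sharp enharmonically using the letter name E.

E##

F# is pitch class 6. The letter E alone is pitch class 4.
To reach pitch class 6 from E requires an offset of +2 semitones, i.e. double sharp: E##.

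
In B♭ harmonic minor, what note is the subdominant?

Degree 4 takes the letter 3 steps above B, which is E.
In harmonic minor, degree 4 sits 5 semitones above the tonic. Bb + 5 semitones is pitch class 3, spelled on E as Eb.

Eb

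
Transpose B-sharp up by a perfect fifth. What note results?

A fifth above B lands on the letter F.
A perfect fifth spans 7 semitones, so B# moves to pitch class 7. On the letter F that is F##.

F##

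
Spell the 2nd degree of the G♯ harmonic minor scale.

A#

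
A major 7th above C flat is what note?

Bb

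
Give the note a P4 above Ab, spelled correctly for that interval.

A up a perfect fourth is D, so the target letter is D.
From Ab, a perfect fourth is 5 semitones up: Db.

Db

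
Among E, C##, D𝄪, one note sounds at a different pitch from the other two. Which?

In 12-tone equal temperament, enharmonic equivalents share a pitch class. E is pitch class 4; C## is pitch class 2; D## is pitch class 4.
E and D## share pitch class 4, while C## is pitch class 2.

C##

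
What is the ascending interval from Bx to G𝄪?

The letter names run B→G, a span of 5 letter steps, so the interval is some kind of sixth.
B## to G## is 8 semitones. A major sixth is 9, so 8 makes it minor.

minor sixth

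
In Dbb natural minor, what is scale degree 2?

Degree 2 takes the letter 1 step above D, which is E.
In natural minor, degree 2 sits 2 semitones above the tonic. Dbb + 2 semitones is pitch class 2, spelled on E as Ebb.

Ebb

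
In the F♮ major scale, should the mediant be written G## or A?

Each scale degree takes a distinct letter name. Degree 3 of a scale on F must use the letter A.
A and G## are enharmonically the same pitch, but only A uses the letter A, so it is the correct spelling here.

A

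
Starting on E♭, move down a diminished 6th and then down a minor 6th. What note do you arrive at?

A diminished sixth down from Eb is G# (letter G, 7 semitones down).
A minor sixth down from G# is B# (letter B, 8 semitones down).

B#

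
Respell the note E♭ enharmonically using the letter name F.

Eb is pitch class 3. The letter F alone is pitch class 5.
To reach pitch class 3 from F requires an offset of -2 semitones, i.e. double flat: Fbb.

Fbb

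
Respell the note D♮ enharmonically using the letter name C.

Plain C sits 2 semitones below D, so on the letter C the same pitch needs a double sharp: C##.

C##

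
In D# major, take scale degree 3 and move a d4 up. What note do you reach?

B

Scale degree 3 of D# major is F##.
A diminished fourth (4 semitones) above F## lands on the letter B, giving B.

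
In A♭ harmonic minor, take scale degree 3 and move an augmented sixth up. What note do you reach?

Scale degree 3 of Ab harmonic minor is Cb.
An augmented sixth (10 semitones) above Cb lands on the letter A, giving A.

A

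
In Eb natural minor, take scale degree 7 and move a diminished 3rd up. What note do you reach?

Scale degree 7 of Eb natural minor is Db.
A diminished third (2 semitones) above Db lands on the letter F, giving Fbb.

Fbb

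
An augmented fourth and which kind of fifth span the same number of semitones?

An augmented fourth spans 6 semitones.
A fifth spanning 6 semitones is diminished (the perfect fifth is 7).

diminished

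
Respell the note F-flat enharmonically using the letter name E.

E

Fb is pitch class 4. The letter E alone is pitch class 4.
Pitch class 4 on E needs no accidental: E.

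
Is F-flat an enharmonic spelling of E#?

Two spellings are enharmonically equivalent only if they share a pitch class.
Here Fb → 4, E# → 5; 4 ≠ 5, so they are not.

No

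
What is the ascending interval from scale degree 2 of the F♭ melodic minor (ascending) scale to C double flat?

diminished fourth

Scale degree 2 of Fb melodic minor (ascending) is Gb.
Gb up to Cbb: letters G→C make it a fourth; 4 semitones makes it diminished.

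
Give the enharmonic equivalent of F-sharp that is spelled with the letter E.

E##

F# is pitch class 6. The letter E alone is pitch class 4.
To reach pitch class 6 from E requires an offset of +2 semitones, i.e. double sharp: E##.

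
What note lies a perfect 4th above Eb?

A fourth above E lands on the letter A.
A perfect fourth spans 5 semitones, so Eb moves to pitch class 8. On the letter A that is Ab.

Ab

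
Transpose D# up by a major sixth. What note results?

B#

A sixth above D lands on the letter B.
A major sixth spans 9 semitones, so D# moves to pitch class 0. On the letter B that is B#.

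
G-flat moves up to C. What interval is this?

The letter names run G→C, a span of 3 letter steps, so the interval is some kind of fourth.
Gb to C is 6 semitones. A perfect fourth is 5, so 6 makes it augmented.

augmented fourth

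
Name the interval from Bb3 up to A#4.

augmented seventh

The letter names run B→A, a span of 6 letter steps, so the interval is some kind of seventh.
Bb to A# is 12 semitones. A major seventh is 11, so 12 makes it augmented.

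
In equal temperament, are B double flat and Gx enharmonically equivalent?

Yes

Bbb is pitch class 9; G## is pitch class 9.
All spellings map to pitch class 9, so they are enharmonically equivalent.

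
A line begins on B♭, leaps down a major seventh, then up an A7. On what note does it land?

A major seventh down from Bb is Cb (letter C, 11 semitones down).
An augmented seventh up from Cb is B (letter B, 12 semitones up).

B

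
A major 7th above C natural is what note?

A seventh above C lands on the letter B.
A major seventh spans 11 semitones, so C moves to pitch class 11. On the letter B that is B.

B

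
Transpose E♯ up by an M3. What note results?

G##

A third above E lands on the letter G.
A major third spans 4 semitones, so E# moves to pitch class 9. On the letter G that is G##.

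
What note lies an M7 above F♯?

F up a major seventh is E, so the target letter is E.
From F#, a major seventh is 11 semitones up: E#.

E#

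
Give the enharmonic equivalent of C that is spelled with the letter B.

C is pitch class 0. The letter B alone is pitch class 11.
To reach pitch class 0 from B requires an offset of +1 semitone, i.e. sharp: B#.

B#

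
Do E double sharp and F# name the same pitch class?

E## is pitch class 6; F# is pitch class 6.
All spellings map to pitch class 6, so they are enharmonically equivalent.

Yes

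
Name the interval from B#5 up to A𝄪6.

Counting letters B–C–D–E–F–G–A gives a seventh.
B#→A## = 11 semitones, exactly the major seventh.

major seventh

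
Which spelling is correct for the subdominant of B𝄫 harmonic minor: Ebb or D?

Each scale degree takes a distinct letter name. Degree 4 of a scale on B must use the letter E.
Ebb and D are enharmonically the same pitch, but only Ebb uses the letter E, so it is the correct spelling here.

Ebb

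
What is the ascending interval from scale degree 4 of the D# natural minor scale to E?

minor sixth

Scale degree 4 of D# natural minor is G#.
G# up to E: letters G→E make it a sixth; 8 semitones makes it minor.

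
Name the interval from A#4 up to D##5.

augmented fourth

The letter names run A→D, a span of 3 letter steps, so the interval is some kind of fourth.
A# to D## is 6 semitones. A perfect fourth is 5, so 6 makes it augmented.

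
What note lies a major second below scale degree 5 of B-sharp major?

Scale degree 5 of B# major is F##.
A major second (2 semitones) below F## lands on the letter E, giving E#.

E#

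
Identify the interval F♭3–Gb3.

major second

The letter names run F→G, a span of 1 letter step, so the interval is some kind of second.
Fb to Gb is 2 semitones. A major second is 2, so 2 makes it major.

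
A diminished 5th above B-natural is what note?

F

A fifth above B lands on the letter F.
A diminished fifth spans 6 semitones, so B moves to pitch class 5. On the letter F that is F.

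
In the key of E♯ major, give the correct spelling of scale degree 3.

The E# major scale runs E# F## G## A# B# C## D##.
Degree 3 is G##.

G##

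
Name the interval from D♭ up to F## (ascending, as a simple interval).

The letter names run D→F, a span of 2 letter steps, so the interval is some kind of third.
Db to F## is 6 semitones. A major third is 4, so 6 makes it doubly augmented.

doubly augmented third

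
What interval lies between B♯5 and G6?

Counting letters B–C–D–E–F–G gives a sixth.
B#→G = 7 semitones, 2 narrower than the major sixth (9), so diminished.

diminished sixth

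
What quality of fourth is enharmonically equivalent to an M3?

A major third spans 4 semitones.
A fourth spanning 4 semitones is diminished (the perfect fourth is 5).

diminished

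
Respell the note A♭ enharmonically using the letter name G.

Plain G sits 1 semitone below Ab, so on the letter G the same pitch needs a sharp: G#.

G#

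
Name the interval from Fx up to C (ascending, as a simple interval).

doubly diminished fifth

Counting letters F–G–A–B–C gives a fifth.
F##→C = 5 semitones, 2 narrower than the perfect fifth (7), so doubly diminished.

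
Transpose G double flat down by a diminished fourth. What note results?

A fourth below G lands on the letter D.
A diminished fourth spans 4 semitones, so Gbb moves to pitch class 1. On the letter D that is Db.

Db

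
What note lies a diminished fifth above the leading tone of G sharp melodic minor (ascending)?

C#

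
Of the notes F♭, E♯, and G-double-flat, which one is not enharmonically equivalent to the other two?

In 12-tone equal temperament, enharmonic equivalents share a pitch class. Fb is pitch class 4; E# is pitch class 5; Gbb is pitch class 5.
E# and Gbb share pitch class 5, while Fb is pitch class 4.

Fb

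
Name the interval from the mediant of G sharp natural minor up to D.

minor third

The mediant of G# natural minor is B.
B up to D: letters B→D make it a third; 3 semitones makes it minor.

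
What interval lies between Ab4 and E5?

augmented fifth

The letter names run A→E, a span of 4 letter steps, so the interval is some kind of fifth.
Ab to E is 8 semitones. A perfect fifth is 7, so 8 makes it augmented.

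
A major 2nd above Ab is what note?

A second above A lands on the letter B.
A major second spans 2 semitones, so Ab moves to pitch class 10. On the letter B that is Bb.

Bb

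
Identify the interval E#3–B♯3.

perfect fifth

The letter names run E→B, a span of 4 letter steps, so the interval is some kind of fifth.
E# to B# is 7 semitones. A perfect fifth is 7, so 7 makes it perfect.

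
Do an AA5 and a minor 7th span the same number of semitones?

No

A doubly augmented fifth spans 9 semitones; a minor seventh spans 10.
The spans differ, so they are not enharmonic equivalents.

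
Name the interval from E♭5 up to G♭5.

minor third

Counting letters E–F–G gives a third.
Eb→Gb = 3 semitones, 1 narrower than the major third (4), so minor.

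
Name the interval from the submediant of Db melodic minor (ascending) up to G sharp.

The submediant of Db melodic minor (ascending) is Bb.
Bb up to G#: letters B→G make it a sixth; 10 semitones makes it augmented.

augmented sixth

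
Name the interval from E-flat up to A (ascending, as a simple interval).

The letter names run E→A, a span of 3 letter steps, so the interval is some kind of fourth.
Eb to A is 6 semitones. A perfect fourth is 5, so 6 makes it augmented.

augmented fourth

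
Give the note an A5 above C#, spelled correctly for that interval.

C up a perfect fifth is G, so the target letter is G.
From C#, an augmented fifth is 8 semitones up: G##.

G##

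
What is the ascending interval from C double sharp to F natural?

The letter names run C→F, a span of 3 letter steps, so the interval is some kind of fourth.
C## to F is 3 semitones. A perfect fourth is 5, so 3 makes it doubly diminished.

doubly diminished fourth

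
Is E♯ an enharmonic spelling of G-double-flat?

E# = pitch class 5 and Gbb = pitch class 5 — the same pitch class, so they are enharmonic equivalents.

Yes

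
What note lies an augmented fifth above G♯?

A fifth above G lands on the letter D.
An augmented fifth spans 8 semitones, so G# moves to pitch class 4. On the letter D that is D##.

D##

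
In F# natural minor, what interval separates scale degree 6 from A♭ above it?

Scale degree 6 of F# natural minor is D.
D up to Ab: letters D→A make it a fifth; 6 semitones makes it diminished.

diminished fifth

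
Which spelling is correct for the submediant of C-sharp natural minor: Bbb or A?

Each scale degree takes a distinct letter name. Degree 6 of a scale on C must use the letter A.
A and Bbb are enharmonically the same pitch, but only A uses the letter A, so it is the correct spelling here.

A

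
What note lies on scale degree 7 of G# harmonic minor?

F##

The G# harmonic minor scale runs G# A# B C# D# E F##.
Degree 7 is F##.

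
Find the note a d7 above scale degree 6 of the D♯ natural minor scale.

Ab

Scale degree 6 of D# natural minor is B.
A diminished seventh (9 semitones) above B lands on the letter A, giving Ab.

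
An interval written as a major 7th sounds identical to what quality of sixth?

A major seventh spans 11 semitones.
A sixth spanning 11 semitones is doubly augmented (the major sixth is 9).

doubly augmented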